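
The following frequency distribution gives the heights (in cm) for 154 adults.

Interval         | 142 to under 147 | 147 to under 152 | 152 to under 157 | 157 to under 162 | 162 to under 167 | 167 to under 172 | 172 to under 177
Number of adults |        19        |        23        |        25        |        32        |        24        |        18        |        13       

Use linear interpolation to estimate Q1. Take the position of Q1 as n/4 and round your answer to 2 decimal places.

Cumulative frequencies: 19, 42, 67, 99, 123, 141, 154
n = 154; position = n/4 = 38.5.
This falls in the class 147 to under 152: L = 147, F = 19, f = 23, h = 5.
Lower quartile ≈ 147 + ((38.5 − 19) / 23) × 5 = 151.2391

151.24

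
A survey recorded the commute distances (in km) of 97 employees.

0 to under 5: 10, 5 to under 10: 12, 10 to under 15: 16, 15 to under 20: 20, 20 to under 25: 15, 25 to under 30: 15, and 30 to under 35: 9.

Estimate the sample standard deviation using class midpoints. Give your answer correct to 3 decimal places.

8.984

Midpoints: 2.5, 7.5, 12.5, 17.5, 22.5, 27.5, 32.5
n = 97, Σfm = 1707.5, mean = 17.6031
Σfm² = 37806.25
Σf(m − x̄)² = Σfm² − (Σfm)²/n = 37806.25 − 1707.5²/97 = 7748.9691
Sample variance = 7748.9691 / 96 = 80.7184
Standard deviation = √80.7184 = 8.9843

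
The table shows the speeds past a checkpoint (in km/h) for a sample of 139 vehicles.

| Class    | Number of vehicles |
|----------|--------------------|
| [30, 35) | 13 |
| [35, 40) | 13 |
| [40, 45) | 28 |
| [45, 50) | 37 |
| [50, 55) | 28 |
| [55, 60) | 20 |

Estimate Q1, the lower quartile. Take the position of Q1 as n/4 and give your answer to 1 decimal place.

Cumulative frequencies: 13, 26, 54, 91, 119, 139
n = 139; position = n/4 = 34.75.
This falls in the class [40, 45): L = 40, F = 26, f = 28, h = 5.
Lower quartile ≈ 40 + ((34.75 − 26) / 28) × 5 = 41.5625

41.6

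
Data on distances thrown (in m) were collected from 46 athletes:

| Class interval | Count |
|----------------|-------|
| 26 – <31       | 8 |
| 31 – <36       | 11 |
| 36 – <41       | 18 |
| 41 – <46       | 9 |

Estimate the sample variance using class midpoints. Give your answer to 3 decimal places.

Midpoints: 28.5, 33.5, 38.5, 43.5
n = 46, Σfm = 1681, mean = 36.5435
Σfm² = 62553.5
Σf(m − x̄)² = Σfm² − (Σfm)²/n = 62553.5 − 1681²/46 = 1123.9130
Sample variance = 1123.9130 / 45 = 24.9758

24.976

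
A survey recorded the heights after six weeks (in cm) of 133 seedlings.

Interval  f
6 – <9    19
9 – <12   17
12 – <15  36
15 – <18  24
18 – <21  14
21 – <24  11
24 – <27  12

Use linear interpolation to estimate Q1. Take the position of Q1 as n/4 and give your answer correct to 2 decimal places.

11.51

Cumulative frequencies: 19, 36, 72, 96, 110, 121, 133
n = 133; position = n/4 = 33.25.
This falls in the class 9 – <12: L = 9, F = 19, f = 17, h = 3.
Lower quartile ≈ 9 + ((33.25 − 19) / 17) × 3 = 11.5147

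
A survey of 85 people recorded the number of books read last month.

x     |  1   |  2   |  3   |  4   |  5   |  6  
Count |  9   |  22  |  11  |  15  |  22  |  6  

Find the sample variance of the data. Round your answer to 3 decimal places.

2.368

Values: 1, 2, 3, 4, 5, 6
n = 85, Σfx = 292, mean = 3.4353
Σfx² = 1202
Σf(x − x̄)² = Σfx² − (Σfx)²/n = 1202 − 292²/85 = 198.8941
Sample variance = 198.8941 / 84 = 2.3678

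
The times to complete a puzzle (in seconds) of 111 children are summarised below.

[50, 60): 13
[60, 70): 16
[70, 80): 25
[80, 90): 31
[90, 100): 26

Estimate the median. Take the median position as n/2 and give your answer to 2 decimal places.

80.48

Cumulative frequencies: 13, 29, 54, 85, 111
n = 111; position = n/2 = 55.5.
This falls in the class [80, 90): L = 80, F = 54, f = 31, h = 10.
Median ≈ 80 + ((55.5 − 54) / 31) × 10 = 80.4839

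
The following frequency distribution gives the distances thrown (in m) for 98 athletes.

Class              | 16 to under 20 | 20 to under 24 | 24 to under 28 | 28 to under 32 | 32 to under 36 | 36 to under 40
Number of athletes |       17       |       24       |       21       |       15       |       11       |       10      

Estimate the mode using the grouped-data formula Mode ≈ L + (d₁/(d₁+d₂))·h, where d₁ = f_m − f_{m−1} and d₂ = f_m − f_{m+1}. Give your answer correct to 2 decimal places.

Modal class: 20 to under 24 (highest frequency 24).
d₁ = 24 − 17 = 7, d₂ = 24 − 21 = 3
Mode ≈ 20 + (7/(7+3)) × 4 = 20 + 2.8000 = 22.8000

22.80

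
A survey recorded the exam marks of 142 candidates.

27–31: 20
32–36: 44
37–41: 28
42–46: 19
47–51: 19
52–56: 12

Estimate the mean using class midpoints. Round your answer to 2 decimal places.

Midpoints: 29, 34, 39, 44, 49, 54
Σfm = 20×29 + 44×34 + 28×39 + 19×44 + 19×49 + 12×54 = 5583
n = Σf = 142
Mean = 5583 / 142 = 39.3169

39.32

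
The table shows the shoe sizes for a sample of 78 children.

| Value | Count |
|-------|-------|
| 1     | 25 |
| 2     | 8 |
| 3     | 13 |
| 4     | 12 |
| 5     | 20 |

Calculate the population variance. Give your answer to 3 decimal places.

Values: 1, 2, 3, 4, 5
n = 78, Σfx = 228, mean = 2.9231
Σfx² = 866
Σf(x − x̄)² = Σfx² − (Σfx)²/n = 866 − 228²/78 = 199.5385
Population variance = 199.5385 / 78 = 2.5582

2.558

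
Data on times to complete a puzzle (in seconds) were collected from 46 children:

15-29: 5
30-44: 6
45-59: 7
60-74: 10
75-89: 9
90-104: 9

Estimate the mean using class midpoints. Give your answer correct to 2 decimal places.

64.72

Midpoints: 22, 37, 52, 67, 82, 97
Σfm = 5×22 + 6×37 + 7×52 + 10×67 + 9×82 + 9×97 = 2977
n = Σf = 46
Mean = 2977 / 46 = 64.7174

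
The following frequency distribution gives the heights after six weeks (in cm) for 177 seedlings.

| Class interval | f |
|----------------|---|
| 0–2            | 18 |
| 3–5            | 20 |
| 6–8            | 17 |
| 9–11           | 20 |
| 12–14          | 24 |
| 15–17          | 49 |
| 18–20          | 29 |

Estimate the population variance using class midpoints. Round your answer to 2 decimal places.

Midpoints: 1, 4, 7, 10, 13, 16, 19
n = 177, Σfm = 2064, mean = 11.6610
Σfm² = 30240
Σf(m − x̄)² = Σfm² − (Σfm)²/n = 30240 − 2064²/177 = 6171.6610
Population variance = 6171.6610 / 177 = 34.8681

34.87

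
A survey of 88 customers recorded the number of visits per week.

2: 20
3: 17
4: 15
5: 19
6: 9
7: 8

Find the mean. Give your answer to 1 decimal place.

Values: 2, 3, 4, 5, 6, 7
Σfx = 20×2 + 17×3 + 15×4 + 19×5 + 9×6 + 8×7 = 356
n = Σf = 88
Mean = 356 / 88 = 4.0455

4.0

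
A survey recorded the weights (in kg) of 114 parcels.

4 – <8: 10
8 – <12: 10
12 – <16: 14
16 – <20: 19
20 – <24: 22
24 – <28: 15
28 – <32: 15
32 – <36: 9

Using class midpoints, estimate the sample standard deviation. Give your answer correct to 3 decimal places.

8.099

Midpoints: 6, 10, 14, 18, 22, 26, 30, 34
n = 114, Σfm = 2328, mean = 20.4211
Σfm² = 54952
Σf(m − x̄)² = Σfm² − (Σfm)²/n = 54952 − 2328²/114 = 7411.7895
Sample variance = 7411.7895 / 113 = 65.5911
Standard deviation = √65.5911 = 8.0988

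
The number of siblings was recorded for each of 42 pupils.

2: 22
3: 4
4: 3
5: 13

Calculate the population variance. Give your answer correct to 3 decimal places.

Values: 2, 3, 4, 5
n = 42, Σfx = 133, mean = 3.1667
Σfx² = 497
Σf(x − x̄)² = Σfx² − (Σfx)²/n = 497 − 133²/42 = 75.8333
Population variance = 75.8333 / 42 = 1.8056

1.806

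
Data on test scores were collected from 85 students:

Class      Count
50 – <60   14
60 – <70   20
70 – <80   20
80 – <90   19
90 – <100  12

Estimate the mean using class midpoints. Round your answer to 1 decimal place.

Midpoints: 55, 65, 75, 85, 95
Σfm = 14×55 + 20×65 + 20×75 + 19×85 + 12×95 = 6325
n = Σf = 85
Mean = 6325 / 85 = 74.4118

74.4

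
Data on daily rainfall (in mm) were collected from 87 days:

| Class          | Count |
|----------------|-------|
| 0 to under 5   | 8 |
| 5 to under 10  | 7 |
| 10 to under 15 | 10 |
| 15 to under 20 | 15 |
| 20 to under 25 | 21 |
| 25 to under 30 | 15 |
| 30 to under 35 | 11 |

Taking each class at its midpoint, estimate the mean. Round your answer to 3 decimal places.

19.569

Midpoints: 2.5, 7.5, 12.5, 17.5, 22.5, 27.5, 32.5
Σfm = 8×2.5 + 7×7.5 + 10×12.5 + 15×17.5 + 21×22.5 + 15×27.5 + 11×32.5 = 1702.5
n = Σf = 87
Mean = 1702.5 / 87 = 19.5690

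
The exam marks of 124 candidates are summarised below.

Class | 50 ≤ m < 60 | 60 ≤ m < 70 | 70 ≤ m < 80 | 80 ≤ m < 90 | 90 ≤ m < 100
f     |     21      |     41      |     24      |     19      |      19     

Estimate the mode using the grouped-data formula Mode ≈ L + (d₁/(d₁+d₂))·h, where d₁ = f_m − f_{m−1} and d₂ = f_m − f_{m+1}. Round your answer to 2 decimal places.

Modal class: 60 ≤ m < 70 (highest frequency 41).
d₁ = 41 − 21 = 20, d₂ = 41 − 24 = 17
Mode ≈ 60 + (20/(20+17)) × 10 = 60 + 5.4054 = 65.4054

65.41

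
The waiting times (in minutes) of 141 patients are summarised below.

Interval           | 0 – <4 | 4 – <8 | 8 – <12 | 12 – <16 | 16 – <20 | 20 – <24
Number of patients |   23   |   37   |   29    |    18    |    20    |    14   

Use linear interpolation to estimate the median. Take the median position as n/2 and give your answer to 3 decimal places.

Cumulative frequencies: 23, 60, 89, 107, 127, 141
n = 141; position = n/2 = 70.5.
This falls in the class 8 – <12: L = 8, F = 60, f = 29, h = 4.
Median ≈ 8 + ((70.5 − 60) / 29) × 4 = 9.4483

9.448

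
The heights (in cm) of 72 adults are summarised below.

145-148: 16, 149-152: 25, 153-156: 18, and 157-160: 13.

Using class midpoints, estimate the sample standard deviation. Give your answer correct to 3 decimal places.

Midpoints: 146.5, 150.5, 154.5, 158.5
n = 72, Σfm = 10948, mean = 152.0556
Σfm² = 1665906
Σf(m − x̄)² = Σfm² − (Σfm)²/n = 1665906 − 10948²/72 = 1201.7778
Sample variance = 1201.7778 / 71 = 16.9264
Standard deviation = √16.9264 = 4.1142

4.114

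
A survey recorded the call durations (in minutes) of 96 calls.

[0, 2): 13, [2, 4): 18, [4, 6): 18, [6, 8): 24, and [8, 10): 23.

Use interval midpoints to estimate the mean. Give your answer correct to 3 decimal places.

Midpoints: 1, 3, 5, 7, 9
Σfm = 13×1 + 18×3 + 18×5 + 24×7 + 23×9 = 532
n = Σf = 96
Mean = 532 / 96 = 5.5417

5.542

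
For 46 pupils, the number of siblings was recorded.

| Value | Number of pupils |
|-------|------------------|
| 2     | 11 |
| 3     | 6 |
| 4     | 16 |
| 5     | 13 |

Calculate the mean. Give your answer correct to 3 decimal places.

3.674

Values: 2, 3, 4, 5
Σfx = 11×2 + 6×3 + 16×4 + 13×5 = 169
n = Σf = 46
Mean = 169 / 46 = 3.6739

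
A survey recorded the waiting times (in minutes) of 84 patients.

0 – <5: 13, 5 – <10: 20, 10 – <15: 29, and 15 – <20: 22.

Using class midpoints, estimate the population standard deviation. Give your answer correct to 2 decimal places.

Midpoints: 2.5, 7.5, 12.5, 17.5
n = 84, Σfm = 930, mean = 11.0714
Σfm² = 12475
Σf(m − x̄)² = Σfm² − (Σfm)²/n = 12475 − 930²/84 = 2178.5714
Population variance = 2178.5714 / 84 = 25.9354
Standard deviation = √25.9354 = 5.0927

5.09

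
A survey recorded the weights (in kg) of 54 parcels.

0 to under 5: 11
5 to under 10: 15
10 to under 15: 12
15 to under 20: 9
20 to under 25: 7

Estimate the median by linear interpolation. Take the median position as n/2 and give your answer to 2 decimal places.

Cumulative frequencies: 11, 26, 38, 47, 54
n = 54; position = n/2 = 27.
This falls in the class 10 to under 15: L = 10, F = 26, f = 12, h = 5.
Median ≈ 10 + ((27 − 26) / 12) × 5 = 10.4167

10.42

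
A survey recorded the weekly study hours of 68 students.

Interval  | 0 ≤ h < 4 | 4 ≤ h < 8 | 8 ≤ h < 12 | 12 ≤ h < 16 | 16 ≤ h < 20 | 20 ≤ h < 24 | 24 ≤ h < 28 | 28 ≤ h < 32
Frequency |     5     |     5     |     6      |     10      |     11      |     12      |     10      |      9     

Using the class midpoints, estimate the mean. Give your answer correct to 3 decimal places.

Midpoints: 2, 6, 10, 14, 18, 22, 26, 30
Σfm = 5×2 + 5×6 + 6×10 + 10×14 + 11×18 + 12×22 + 10×26 + 9×30 = 1232
n = Σf = 68
Mean = 1232 / 68 = 18.1176

18.118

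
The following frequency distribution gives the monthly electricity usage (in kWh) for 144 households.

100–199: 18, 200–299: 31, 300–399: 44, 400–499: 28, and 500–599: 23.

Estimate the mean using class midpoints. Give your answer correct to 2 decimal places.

Midpoints: 149.5, 249.5, 349.5, 449.5, 549.5
Σfm = 18×149.5 + 31×249.5 + 44×349.5 + 28×449.5 + 23×549.5 = 51028
n = Σf = 144
Mean = 51028 / 144 = 354.3611

354.36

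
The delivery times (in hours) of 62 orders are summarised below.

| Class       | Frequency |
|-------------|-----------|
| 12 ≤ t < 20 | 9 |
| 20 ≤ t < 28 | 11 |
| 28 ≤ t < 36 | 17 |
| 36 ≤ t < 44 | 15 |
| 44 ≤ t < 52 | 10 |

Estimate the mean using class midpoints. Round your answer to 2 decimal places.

32.77

Midpoints: 16, 24, 32, 40, 48
Σfm = 9×16 + 11×24 + 17×32 + 15×40 + 10×48 = 2032
n = Σf = 62
Mean = 2032 / 62 = 32.7742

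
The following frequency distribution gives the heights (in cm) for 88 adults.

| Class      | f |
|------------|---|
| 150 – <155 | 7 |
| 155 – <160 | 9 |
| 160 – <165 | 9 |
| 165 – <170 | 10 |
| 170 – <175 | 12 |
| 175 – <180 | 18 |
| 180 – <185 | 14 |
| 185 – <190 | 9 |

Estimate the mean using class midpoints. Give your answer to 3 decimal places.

Midpoints: 152.5, 157.5, 162.5, 167.5, 172.5, 177.5, 182.5, 187.5
Σfm = 7×152.5 + 9×157.5 + 9×162.5 + 10×167.5 + 12×172.5 + 18×177.5 + 14×182.5 + 9×187.5 = 15130
n = Σf = 88
Mean = 15130 / 88 = 171.9318

171.932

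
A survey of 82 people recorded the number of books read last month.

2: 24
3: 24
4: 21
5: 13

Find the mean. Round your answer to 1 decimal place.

Values: 2, 3, 4, 5
Σfx = 24×2 + 24×3 + 21×4 + 13×5 = 269
n = Σf = 82
Mean = 269 / 82 = 3.2805

3.3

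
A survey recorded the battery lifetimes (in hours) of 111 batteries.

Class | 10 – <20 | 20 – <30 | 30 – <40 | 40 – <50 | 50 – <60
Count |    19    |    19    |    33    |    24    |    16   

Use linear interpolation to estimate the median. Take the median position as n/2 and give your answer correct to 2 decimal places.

Cumulative frequencies: 19, 38, 71, 95, 111
n = 111; position = n/2 = 55.5.
This falls in the class 30 – <40: L = 30, F = 38, f = 33, h = 10.
Median ≈ 30 + ((55.5 − 38) / 33) × 10 = 35.3030

35.30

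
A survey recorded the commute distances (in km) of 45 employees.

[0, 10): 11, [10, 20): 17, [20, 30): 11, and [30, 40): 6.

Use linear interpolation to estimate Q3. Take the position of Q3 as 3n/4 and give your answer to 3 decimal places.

Cumulative frequencies: 11, 28, 39, 45
n = 45; position = 3n/4 = 33.75.
This falls in the class [20, 30): L = 20, F = 28, f = 11, h = 10.
Upper quartile ≈ 20 + ((33.75 − 28) / 11) × 10 = 25.2273

25.227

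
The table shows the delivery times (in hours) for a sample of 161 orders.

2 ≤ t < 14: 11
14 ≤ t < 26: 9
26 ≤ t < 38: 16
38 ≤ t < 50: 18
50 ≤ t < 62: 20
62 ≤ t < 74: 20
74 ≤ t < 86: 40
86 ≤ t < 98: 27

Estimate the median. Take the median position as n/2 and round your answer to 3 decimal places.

65.900

Cumulative frequencies: 11, 20, 36, 54, 74, 94, 134, 161
n = 161; position = n/2 = 80.5.
This falls in the class 62 ≤ t < 74: L = 62, F = 74, f = 20, h = 12.
Median ≈ 62 + ((80.5 − 74) / 20) × 12 = 65.9000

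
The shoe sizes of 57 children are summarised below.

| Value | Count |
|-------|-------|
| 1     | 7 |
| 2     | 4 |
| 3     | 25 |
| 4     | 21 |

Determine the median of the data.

Cumulative frequencies: 7, 11, 36, 57
n = 57, so the median is the value in position (n+1)/2 = 29.
Position 29 falls at value 3.

3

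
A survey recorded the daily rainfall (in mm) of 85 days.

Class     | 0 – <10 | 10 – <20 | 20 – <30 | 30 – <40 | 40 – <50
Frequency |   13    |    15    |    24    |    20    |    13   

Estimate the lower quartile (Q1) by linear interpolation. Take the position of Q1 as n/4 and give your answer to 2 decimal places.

Cumulative frequencies: 13, 28, 52, 72, 85
n = 85; position = n/4 = 21.25.
This falls in the class 10 – <20: L = 10, F = 13, f = 15, h = 10.
Lower quartile ≈ 10 + ((21.25 − 13) / 15) × 10 = 15.5000

15.50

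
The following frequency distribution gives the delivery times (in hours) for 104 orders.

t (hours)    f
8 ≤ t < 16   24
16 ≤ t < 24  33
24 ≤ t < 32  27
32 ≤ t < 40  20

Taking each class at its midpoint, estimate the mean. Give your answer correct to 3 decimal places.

23.308

Midpoints: 12, 20, 28, 36
Σfm = 24×12 + 33×20 + 27×28 + 20×36 = 2424
n = Σf = 104
Mean = 2424 / 104 = 23.3077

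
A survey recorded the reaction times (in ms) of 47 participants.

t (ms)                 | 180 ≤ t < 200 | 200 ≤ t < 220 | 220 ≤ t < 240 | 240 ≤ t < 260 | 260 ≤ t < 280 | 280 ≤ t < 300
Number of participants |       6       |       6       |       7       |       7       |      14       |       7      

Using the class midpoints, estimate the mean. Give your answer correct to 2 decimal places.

246.17

Midpoints: 190, 210, 230, 250, 270, 290
Σfm = 6×190 + 6×210 + 7×230 + 7×250 + 14×270 + 7×290 = 11570
n = Σf = 47
Mean = 11570 / 47 = 246.1702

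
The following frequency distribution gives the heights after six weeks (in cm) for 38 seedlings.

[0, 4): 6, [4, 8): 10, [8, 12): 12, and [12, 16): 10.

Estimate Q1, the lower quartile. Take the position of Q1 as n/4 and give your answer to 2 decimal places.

5.40

Cumulative frequencies: 6, 16, 28, 38
n = 38; position = n/4 = 9.5.
This falls in the class [4, 8): L = 4, F = 6, f = 10, h = 4.
Lower quartile ≈ 4 + ((9.5 − 6) / 10) × 4 = 5.4000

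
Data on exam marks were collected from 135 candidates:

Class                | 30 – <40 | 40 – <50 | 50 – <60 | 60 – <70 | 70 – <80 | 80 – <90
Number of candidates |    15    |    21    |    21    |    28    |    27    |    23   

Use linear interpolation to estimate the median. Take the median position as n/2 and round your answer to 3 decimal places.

Cumulative frequencies: 15, 36, 57, 85, 112, 135
n = 135; position = n/2 = 67.5.
This falls in the class 60 – <70: L = 60, F = 57, f = 28, h = 10.
Median ≈ 60 + ((67.5 − 57) / 28) × 10 = 63.7500

63.750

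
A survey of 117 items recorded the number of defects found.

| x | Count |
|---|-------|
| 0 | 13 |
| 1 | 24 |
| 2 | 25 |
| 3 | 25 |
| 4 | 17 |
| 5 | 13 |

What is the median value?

2

Cumulative frequencies: 13, 37, 62, 87, 104, 117
n = 117, so the median is the value in position (n+1)/2 = 59.
Position 59 falls at value 2.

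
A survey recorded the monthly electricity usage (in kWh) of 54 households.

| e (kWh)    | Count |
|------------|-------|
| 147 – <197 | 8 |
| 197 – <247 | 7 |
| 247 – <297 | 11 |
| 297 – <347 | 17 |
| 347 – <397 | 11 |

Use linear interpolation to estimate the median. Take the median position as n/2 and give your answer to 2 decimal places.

299.94

Cumulative frequencies: 8, 15, 26, 43, 54
n = 54; position = n/2 = 27.
This falls in the class 297 – <347: L = 297, F = 26, f = 17, h = 50.
Median ≈ 297 + ((27 − 26) / 17) × 50 = 299.9412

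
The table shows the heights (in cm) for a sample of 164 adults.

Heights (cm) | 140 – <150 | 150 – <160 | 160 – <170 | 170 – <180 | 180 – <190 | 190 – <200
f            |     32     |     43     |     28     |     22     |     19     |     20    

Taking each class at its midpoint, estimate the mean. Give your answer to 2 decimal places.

Midpoints: 145, 155, 165, 175, 185, 195
Σfm = 32×145 + 43×155 + 28×165 + 22×175 + 19×185 + 20×195 = 27190
n = Σf = 164
Mean = 27190 / 164 = 165.7927

165.79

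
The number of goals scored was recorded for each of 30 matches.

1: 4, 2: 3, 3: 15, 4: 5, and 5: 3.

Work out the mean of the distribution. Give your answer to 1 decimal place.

Values: 1, 2, 3, 4, 5
Σfx = 4×1 + 3×2 + 15×3 + 5×4 + 3×5 = 90
n = Σf = 30
Mean = 90 / 30 = 3.0000

3.0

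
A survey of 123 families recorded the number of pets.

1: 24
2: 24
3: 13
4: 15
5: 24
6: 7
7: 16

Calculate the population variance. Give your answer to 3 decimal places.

Values: 1, 2, 3, 4, 5, 6, 7
n = 123, Σfx = 445, mean = 3.6179
Σfx² = 2113
Σf(x − x̄)² = Σfx² − (Σfx)²/n = 2113 − 445²/123 = 503.0407
Population variance = 503.0407 / 123 = 4.0898

4.090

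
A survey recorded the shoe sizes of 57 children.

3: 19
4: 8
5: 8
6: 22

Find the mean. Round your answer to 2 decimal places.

Values: 3, 4, 5, 6
Σfx = 19×3 + 8×4 + 8×5 + 22×6 = 261
n = Σf = 57
Mean = 261 / 57 = 4.5789

4.58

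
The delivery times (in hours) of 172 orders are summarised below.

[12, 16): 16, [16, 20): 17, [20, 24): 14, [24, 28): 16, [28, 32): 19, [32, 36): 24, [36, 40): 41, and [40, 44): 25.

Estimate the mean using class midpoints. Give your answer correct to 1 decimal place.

Midpoints: 14, 18, 22, 26, 30, 34, 38, 42
Σfm = 16×14 + 17×18 + 14×22 + 16×26 + 19×30 + 24×34 + 41×38 + 25×42 = 5248
n = Σf = 172
Mean = 5248 / 172 = 30.5116

30.5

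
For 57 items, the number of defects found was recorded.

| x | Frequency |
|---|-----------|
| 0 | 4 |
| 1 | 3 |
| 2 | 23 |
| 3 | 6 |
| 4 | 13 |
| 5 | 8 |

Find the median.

Cumulative frequencies: 4, 7, 30, 36, 49, 57
n = 57, so the median is the value in position (n+1)/2 = 29.
Position 29 falls at value 2.

2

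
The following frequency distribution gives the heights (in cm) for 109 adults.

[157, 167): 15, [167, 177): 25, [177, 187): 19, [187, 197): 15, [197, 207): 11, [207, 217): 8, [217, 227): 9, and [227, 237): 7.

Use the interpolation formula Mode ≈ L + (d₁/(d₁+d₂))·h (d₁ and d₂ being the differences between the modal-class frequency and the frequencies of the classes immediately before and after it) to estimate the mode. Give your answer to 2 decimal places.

173.25

Modal class: [167, 177) (highest frequency 25).
d₁ = 25 − 15 = 10, d₂ = 25 − 19 = 6
Mode ≈ 167 + (10/(10+6)) × 10 = 167 + 6.2500 = 173.2500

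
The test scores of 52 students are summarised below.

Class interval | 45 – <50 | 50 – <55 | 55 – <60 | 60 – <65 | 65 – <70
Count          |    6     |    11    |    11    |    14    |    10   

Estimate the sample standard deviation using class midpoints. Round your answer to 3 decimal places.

6.518

Midpoints: 47.5, 52.5, 57.5, 62.5, 67.5
n = 52, Σfm = 3045, mean = 58.5577
Σfm² = 180475
Σf(m − x̄)² = Σfm² − (Σfm)²/n = 180475 − 3045²/52 = 2166.8269
Sample variance = 2166.8269 / 51 = 42.4868
Standard deviation = √42.4868 = 6.5182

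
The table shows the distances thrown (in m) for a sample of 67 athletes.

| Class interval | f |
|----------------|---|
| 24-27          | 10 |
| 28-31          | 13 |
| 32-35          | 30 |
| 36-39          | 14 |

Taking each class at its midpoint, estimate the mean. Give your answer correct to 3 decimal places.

Midpoints: 25.5, 29.5, 33.5, 37.5
Σfm = 10×25.5 + 13×29.5 + 30×33.5 + 14×37.5 = 2168.5
n = Σf = 67
Mean = 2168.5 / 67 = 32.3657

32.366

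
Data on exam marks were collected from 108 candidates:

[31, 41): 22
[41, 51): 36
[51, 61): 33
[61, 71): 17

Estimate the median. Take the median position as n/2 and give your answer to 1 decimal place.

Cumulative frequencies: 22, 58, 91, 108
n = 108; position = n/2 = 54.
This falls in the class [41, 51): L = 41, F = 22, f = 36, h = 10.
Median ≈ 41 + ((54 − 22) / 36) × 10 = 49.8889

49.9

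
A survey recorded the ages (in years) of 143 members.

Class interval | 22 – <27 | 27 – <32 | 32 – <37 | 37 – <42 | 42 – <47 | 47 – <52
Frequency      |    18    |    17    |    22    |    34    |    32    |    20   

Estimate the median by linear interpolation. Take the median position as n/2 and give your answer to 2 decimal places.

Cumulative frequencies: 18, 35, 57, 91, 123, 143
n = 143; position = n/2 = 71.5.
This falls in the class 37 – <42: L = 37, F = 57, f = 34, h = 5.
Median ≈ 37 + ((71.5 − 57) / 34) × 5 = 39.1324

39.13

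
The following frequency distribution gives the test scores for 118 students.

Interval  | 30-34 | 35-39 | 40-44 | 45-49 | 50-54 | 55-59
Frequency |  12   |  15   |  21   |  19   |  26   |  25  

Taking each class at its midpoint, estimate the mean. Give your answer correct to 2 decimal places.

46.53

Midpoints: 32, 37, 42, 47, 52, 57
Σfm = 12×32 + 15×37 + 21×42 + 19×47 + 26×52 + 25×57 = 5491
n = Σf = 118
Mean = 5491 / 118 = 46.5339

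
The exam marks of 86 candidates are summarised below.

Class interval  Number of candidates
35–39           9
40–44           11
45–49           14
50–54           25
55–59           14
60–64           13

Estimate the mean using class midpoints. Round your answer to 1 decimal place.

50.7

Midpoints: 37, 42, 47, 52, 57, 62
Σfm = 9×37 + 11×42 + 14×47 + 25×52 + 14×57 + 13×62 = 4357
n = Σf = 86
Mean = 4357 / 86 = 50.6628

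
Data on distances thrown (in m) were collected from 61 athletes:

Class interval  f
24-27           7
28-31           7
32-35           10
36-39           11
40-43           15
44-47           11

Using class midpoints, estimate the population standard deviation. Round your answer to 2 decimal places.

Midpoints: 25.5, 29.5, 33.5, 37.5, 41.5, 45.5
n = 61, Σfm = 2255.5, mean = 36.9754
Σfm² = 85941.25
Σf(m − x̄)² = Σfm² − (Σfm)²/n = 85941.25 − 2255.5²/61 = 2543.2131
Population variance = 2543.2131 / 61 = 41.6920
Standard deviation = √41.6920 = 6.4569

6.46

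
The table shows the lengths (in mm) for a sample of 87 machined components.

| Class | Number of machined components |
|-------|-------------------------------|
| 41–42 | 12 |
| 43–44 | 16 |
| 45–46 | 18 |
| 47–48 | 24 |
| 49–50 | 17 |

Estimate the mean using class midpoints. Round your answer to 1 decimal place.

45.9

Midpoints: 41.5, 43.5, 45.5, 47.5, 49.5
Σfm = 12×41.5 + 16×43.5 + 18×45.5 + 24×47.5 + 17×49.5 = 3994.5
n = Σf = 87
Mean = 3994.5 / 87 = 45.9138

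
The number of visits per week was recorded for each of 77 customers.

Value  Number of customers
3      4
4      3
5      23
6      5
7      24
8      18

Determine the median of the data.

Cumulative frequencies: 4, 7, 30, 35, 59, 77
n = 77, so the median is the value in position (n+1)/2 = 39.
Position 39 falls at value 7.

7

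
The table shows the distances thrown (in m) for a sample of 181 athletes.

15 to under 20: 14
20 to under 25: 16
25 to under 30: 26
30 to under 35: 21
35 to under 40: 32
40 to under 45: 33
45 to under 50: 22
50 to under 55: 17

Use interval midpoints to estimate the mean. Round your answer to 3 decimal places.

Midpoints: 17.5, 22.5, 27.5, 32.5, 37.5, 42.5, 47.5, 52.5
Σfm = 14×17.5 + 16×22.5 + 26×27.5 + 21×32.5 + 32×37.5 + 33×42.5 + 22×47.5 + 17×52.5 = 6542.5
n = Σf = 181
Mean = 6542.5 / 181 = 36.1464

36.146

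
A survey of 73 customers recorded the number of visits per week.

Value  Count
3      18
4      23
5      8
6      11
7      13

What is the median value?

Cumulative frequencies: 18, 41, 49, 60, 73
n = 73, so the median is the value in position (n+1)/2 = 37.
Position 37 falls at value 4.

4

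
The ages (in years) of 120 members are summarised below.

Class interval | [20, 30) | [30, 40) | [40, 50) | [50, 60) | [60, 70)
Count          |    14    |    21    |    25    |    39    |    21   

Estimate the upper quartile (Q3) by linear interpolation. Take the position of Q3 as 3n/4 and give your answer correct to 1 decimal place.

57.7

Cumulative frequencies: 14, 35, 60, 99, 120
n = 120; position = 3n/4 = 90.
This falls in the class [50, 60): L = 50, F = 60, f = 39, h = 10.
Upper quartile ≈ 50 + ((90 − 60) / 39) × 10 = 57.6923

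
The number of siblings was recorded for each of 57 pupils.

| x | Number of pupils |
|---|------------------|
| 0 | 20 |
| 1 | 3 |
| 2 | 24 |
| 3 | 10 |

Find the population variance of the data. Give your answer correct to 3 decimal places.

Values: 0, 1, 2, 3
n = 57, Σfx = 81, mean = 1.4211
Σfx² = 189
Σf(x − x̄)² = Σfx² − (Σfx)²/n = 189 − 81²/57 = 73.8947
Population variance = 73.8947 / 57 = 1.2964

1.296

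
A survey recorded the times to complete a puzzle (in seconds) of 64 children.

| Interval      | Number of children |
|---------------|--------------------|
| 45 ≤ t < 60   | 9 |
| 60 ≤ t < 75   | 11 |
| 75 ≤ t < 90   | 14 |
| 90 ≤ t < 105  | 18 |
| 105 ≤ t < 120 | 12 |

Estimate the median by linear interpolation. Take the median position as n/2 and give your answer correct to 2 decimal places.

Cumulative frequencies: 9, 20, 34, 52, 64
n = 64; position = n/2 = 32.
This falls in the class 75 ≤ t < 90: L = 75, F = 20, f = 14, h = 15.
Median ≈ 75 + ((32 − 20) / 14) × 15 = 87.8571

87.86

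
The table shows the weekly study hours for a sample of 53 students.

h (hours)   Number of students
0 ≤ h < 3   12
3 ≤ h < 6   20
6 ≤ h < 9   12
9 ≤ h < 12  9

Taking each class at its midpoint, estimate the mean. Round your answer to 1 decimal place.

Midpoints: 1.5, 4.5, 7.5, 10.5
Σfm = 12×1.5 + 20×4.5 + 12×7.5 + 9×10.5 = 292.5
n = Σf = 53
Mean = 292.5 / 53 = 5.5189

5.5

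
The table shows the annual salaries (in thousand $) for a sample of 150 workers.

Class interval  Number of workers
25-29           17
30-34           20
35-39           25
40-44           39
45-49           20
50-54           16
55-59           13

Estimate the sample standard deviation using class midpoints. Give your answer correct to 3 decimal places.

8.736

Midpoints: 27, 32, 37, 42, 47, 52, 57
n = 150, Σfm = 6175, mean = 41.1667
Σfm² = 265575
Σf(m − x̄)² = Σfm² − (Σfm)²/n = 265575 − 6175²/150 = 11370.8333
Sample variance = 11370.8333 / 149 = 76.3143
Standard deviation = √76.3143 = 8.7358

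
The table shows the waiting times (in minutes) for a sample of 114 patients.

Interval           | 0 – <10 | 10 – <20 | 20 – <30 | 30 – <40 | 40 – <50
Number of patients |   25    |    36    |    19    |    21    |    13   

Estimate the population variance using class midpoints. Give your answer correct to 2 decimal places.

171.63

Midpoints: 5, 15, 25, 35, 45
n = 114, Σfm = 2460, mean = 21.5789
Σfm² = 72650
Σf(m − x̄)² = Σfm² − (Σfm)²/n = 72650 − 2460²/114 = 19565.7895
Population variance = 19565.7895 / 114 = 171.6297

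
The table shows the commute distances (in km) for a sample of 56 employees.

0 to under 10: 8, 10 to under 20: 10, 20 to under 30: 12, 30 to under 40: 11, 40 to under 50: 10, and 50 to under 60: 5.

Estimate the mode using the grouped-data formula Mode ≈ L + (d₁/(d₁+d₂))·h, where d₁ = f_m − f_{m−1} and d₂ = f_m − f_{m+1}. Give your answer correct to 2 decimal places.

Modal class: 20 to under 30 (highest frequency 12).
d₁ = 12 − 10 = 2, d₂ = 12 − 11 = 1
Mode ≈ 20 + (2/(2+1)) × 10 = 20 + 6.6667 = 26.6667

26.67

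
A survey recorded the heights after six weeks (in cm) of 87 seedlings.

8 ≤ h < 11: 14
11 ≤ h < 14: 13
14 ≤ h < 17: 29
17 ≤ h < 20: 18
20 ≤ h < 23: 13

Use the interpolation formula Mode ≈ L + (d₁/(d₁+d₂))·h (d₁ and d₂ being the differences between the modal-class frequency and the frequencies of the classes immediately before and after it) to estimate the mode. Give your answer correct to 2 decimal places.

15.78

Modal class: 14 ≤ h < 17 (highest frequency 29).
d₁ = 29 − 13 = 16, d₂ = 29 − 18 = 11
Mode ≈ 14 + (16/(16+11)) × 3 = 14 + 1.7778 = 15.7778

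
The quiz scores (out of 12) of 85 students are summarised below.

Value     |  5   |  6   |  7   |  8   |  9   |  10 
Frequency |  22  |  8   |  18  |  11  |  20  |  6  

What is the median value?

7

Cumulative frequencies: 22, 30, 48, 59, 79, 85
n = 85, so the median is the value in position (n+1)/2 = 43.
Position 43 falls at value 7.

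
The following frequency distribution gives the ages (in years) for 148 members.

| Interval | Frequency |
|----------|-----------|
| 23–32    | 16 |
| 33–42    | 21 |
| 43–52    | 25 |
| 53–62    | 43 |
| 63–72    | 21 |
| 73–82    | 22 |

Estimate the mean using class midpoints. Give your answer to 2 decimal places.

Midpoints: 27.5, 37.5, 47.5, 57.5, 67.5, 77.5
Σfm = 16×27.5 + 21×37.5 + 25×47.5 + 43×57.5 + 21×67.5 + 22×77.5 = 8010
n = Σf = 148
Mean = 8010 / 148 = 54.1216

54.12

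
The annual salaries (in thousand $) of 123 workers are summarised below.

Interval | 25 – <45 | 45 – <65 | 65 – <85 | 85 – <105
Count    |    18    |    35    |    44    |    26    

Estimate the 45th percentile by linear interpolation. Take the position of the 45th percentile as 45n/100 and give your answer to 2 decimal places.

66.07

Cumulative frequencies: 18, 53, 97, 123
n = 123; position = 45n/100 = 55.35.
This falls in the class 65 – <85: L = 65, F = 53, f = 44, h = 20.
45th percentile ≈ 65 + ((55.35 − 53) / 44) × 20 = 66.0682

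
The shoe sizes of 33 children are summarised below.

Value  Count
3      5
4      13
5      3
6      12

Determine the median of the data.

Cumulative frequencies: 5, 18, 21, 33
n = 33, so the median is the value in position (n+1)/2 = 17.
Position 17 falls at value 4.

4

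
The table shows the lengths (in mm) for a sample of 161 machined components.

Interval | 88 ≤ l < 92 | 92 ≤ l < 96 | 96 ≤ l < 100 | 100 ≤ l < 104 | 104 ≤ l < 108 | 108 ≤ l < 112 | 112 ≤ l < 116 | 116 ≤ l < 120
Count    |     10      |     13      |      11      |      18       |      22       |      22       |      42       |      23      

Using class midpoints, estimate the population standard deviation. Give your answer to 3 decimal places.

Midpoints: 90, 94, 98, 102, 106, 110, 114, 118
n = 161, Σfm = 17290, mean = 107.3913
Σfm² = 1868260
Σf(m − x̄)² = Σfm² − (Σfm)²/n = 1868260 − 17290²/161 = 11464.3478
Population variance = 11464.3478 / 161 = 71.2071
Standard deviation = √71.2071 = 8.4384

8.438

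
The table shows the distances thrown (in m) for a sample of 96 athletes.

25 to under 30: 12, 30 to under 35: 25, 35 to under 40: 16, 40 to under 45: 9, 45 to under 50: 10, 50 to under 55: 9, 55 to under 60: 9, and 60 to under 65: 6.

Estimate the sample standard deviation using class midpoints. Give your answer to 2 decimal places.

Midpoints: 27.5, 32.5, 37.5, 42.5, 47.5, 52.5, 57.5, 62.5
n = 96, Σfm = 3965, mean = 41.3021
Σfm² = 174800
Σf(m − x̄)² = Σfm² − (Σfm)²/n = 174800 − 3965²/96 = 11037.2396
Sample variance = 11037.2396 / 95 = 116.1815
Standard deviation = √116.1815 = 10.7788

10.78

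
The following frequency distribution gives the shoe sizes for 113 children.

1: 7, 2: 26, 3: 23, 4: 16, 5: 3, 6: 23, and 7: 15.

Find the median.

4

Cumulative frequencies: 7, 33, 56, 72, 75, 98, 113
n = 113, so the median is the value in position (n+1)/2 = 57.
Position 57 falls at value 4.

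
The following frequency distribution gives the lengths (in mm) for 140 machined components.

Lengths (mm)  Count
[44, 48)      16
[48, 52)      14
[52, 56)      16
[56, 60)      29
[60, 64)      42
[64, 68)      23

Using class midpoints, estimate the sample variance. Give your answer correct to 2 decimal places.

Midpoints: 46, 50, 54, 58, 62, 66
n = 140, Σfm = 8104, mean = 57.8857
Σfm² = 474704
Σf(m − x̄)² = Σfm² − (Σfm)²/n = 474704 − 8104²/140 = 5598.1714
Sample variance = 5598.1714 / 139 = 40.2746

40.27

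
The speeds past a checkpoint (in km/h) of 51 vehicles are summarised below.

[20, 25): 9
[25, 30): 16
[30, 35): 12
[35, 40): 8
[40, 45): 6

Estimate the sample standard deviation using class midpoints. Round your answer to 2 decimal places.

Midpoints: 22.5, 27.5, 32.5, 37.5, 42.5
n = 51, Σfm = 1587.5, mean = 31.1275
Σfm² = 51418.75
Σf(m − x̄)² = Σfm² − (Σfm)²/n = 51418.75 − 1587.5²/51 = 2003.9216
Sample variance = 2003.9216 / 50 = 40.0784
Standard deviation = √40.0784 = 6.3308

6.33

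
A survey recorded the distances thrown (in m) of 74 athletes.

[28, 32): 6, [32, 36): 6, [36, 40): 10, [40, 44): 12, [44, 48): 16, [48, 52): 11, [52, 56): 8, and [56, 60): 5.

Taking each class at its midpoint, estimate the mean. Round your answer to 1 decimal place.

44.3

Midpoints: 30, 34, 38, 42, 46, 50, 54, 58
Σfm = 6×30 + 6×34 + 10×38 + 12×42 + 16×46 + 11×50 + 8×54 + 5×58 = 3276
n = Σf = 74
Mean = 3276 / 74 = 44.2703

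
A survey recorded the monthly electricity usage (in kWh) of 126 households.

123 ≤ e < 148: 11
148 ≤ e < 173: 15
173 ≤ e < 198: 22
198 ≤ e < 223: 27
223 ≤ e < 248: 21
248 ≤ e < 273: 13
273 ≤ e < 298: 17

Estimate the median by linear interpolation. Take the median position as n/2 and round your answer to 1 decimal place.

Cumulative frequencies: 11, 26, 48, 75, 96, 109, 126
n = 126; position = n/2 = 63.
This falls in the class 198 ≤ e < 223: L = 198, F = 48, f = 27, h = 25.
Median ≈ 198 + ((63 − 48) / 27) × 25 = 211.8889

211.9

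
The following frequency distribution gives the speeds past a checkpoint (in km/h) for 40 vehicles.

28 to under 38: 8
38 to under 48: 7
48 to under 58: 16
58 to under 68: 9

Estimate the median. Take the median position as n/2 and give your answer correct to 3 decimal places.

Cumulative frequencies: 8, 15, 31, 40
n = 40; position = n/2 = 20.
This falls in the class 48 to under 58: L = 48, F = 15, f = 16, h = 10.
Median ≈ 48 + ((20 − 15) / 16) × 10 = 51.1250

51.125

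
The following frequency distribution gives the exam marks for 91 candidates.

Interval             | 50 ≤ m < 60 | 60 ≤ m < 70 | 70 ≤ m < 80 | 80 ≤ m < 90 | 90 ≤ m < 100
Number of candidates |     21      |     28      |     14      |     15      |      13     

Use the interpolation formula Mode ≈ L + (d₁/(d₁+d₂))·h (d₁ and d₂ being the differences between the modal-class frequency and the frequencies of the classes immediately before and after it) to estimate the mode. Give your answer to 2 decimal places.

Modal class: 60 ≤ m < 70 (highest frequency 28).
d₁ = 28 − 21 = 7, d₂ = 28 − 14 = 14
Mode ≈ 60 + (7/(7+14)) × 10 = 60 + 3.3333 = 63.3333

63.33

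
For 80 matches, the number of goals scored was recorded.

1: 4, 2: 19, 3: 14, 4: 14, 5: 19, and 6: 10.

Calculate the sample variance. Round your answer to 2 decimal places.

2.24

Values: 1, 2, 3, 4, 5, 6
n = 80, Σfx = 295, mean = 3.6875
Σfx² = 1265
Σf(x − x̄)² = Σfx² − (Σfx)²/n = 1265 − 295²/80 = 177.1875
Sample variance = 177.1875 / 79 = 2.2429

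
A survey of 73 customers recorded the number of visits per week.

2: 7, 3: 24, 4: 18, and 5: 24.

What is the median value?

Cumulative frequencies: 7, 31, 49, 73
n = 73, so the median is the value in position (n+1)/2 = 37.
Position 37 falls at value 4.

4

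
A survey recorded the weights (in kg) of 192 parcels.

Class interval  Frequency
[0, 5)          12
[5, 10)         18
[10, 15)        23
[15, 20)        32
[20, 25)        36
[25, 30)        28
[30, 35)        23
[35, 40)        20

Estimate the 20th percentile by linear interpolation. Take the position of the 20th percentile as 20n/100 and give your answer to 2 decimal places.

Cumulative frequencies: 12, 30, 53, 85, 121, 149, 172, 192
n = 192; position = 20n/100 = 38.4.
This falls in the class [10, 15): L = 10, F = 30, f = 23, h = 5.
20th percentile ≈ 10 + ((38.4 − 30) / 23) × 5 = 11.8261

11.83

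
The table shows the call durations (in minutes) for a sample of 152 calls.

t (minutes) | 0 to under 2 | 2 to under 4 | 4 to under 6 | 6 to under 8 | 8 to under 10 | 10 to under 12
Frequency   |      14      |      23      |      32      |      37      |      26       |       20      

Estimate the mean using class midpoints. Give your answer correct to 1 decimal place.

Midpoints: 1, 3, 5, 7, 9, 11
Σfm = 14×1 + 23×3 + 32×5 + 37×7 + 26×9 + 20×11 = 956
n = Σf = 152
Mean = 956 / 152 = 6.2895

6.3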